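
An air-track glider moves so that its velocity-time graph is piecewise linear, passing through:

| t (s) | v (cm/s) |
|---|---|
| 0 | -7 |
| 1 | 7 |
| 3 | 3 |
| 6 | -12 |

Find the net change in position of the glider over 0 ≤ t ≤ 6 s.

-3.5 cm

Displacement is the signed area under the v-t curve.
0–1 s: ½(-7 + 7)(1) = 0 cm
1–3 s: ½(7 + 3)(2) = 10 cm
3–6 s: ½(3 + -12)(3) = -13.5 cm
Net displacement = -3.5 cm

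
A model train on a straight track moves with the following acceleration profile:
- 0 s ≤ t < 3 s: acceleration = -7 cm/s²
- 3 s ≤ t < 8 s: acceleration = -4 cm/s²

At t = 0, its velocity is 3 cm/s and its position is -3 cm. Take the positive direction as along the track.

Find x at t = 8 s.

On each constant-a segment, Δv = aΔt and Δx = v₀Δt + ½aΔt²; chain segment to segment.
0–3 s: v starts 3 cm/s; Δx = 3·3 + ½·-7·3² = -22.5 cm; v ends -18 cm/s.
3–8 s: v starts -18 cm/s; Δx = -18·5 + ½·-4·5² = -140 cm; v ends -38 cm/s.
x(8) = -3 + Σ Δx = -165.5 cm.

-165.5 cm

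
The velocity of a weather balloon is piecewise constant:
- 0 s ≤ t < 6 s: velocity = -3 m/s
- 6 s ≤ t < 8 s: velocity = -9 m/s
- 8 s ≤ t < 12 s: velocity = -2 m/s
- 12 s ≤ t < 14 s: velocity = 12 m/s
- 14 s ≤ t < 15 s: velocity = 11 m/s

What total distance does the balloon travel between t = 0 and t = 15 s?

Total distance travelled is ∫|v| dt — sum the magnitudes of each area piece.
0–6 s: |-3| × 6 = 18 m
6–8 s: |-9| × 2 = 18 m
8–12 s: |-2| × 4 = 8 m
12–14 s: |12| × 2 = 24 m
14–15 s: |11| × 1 = 11 m
Total distance = 79 m

79 m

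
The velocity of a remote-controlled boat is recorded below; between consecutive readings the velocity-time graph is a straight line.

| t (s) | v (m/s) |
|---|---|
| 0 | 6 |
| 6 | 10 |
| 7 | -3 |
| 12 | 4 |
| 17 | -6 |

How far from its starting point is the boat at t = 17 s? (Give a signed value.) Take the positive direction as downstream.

49 m

Displacement is the signed area under the v-t curve.
0–6 s: ½(6 + 10)(6) = 48 m
6–7 s: ½(10 + -3)(1) = 3.5 m
7–12 s: ½(-3 + 4)(5) = 2.5 m
12–17 s: ½(4 + -6)(5) = -5 m
Net displacement = 49 m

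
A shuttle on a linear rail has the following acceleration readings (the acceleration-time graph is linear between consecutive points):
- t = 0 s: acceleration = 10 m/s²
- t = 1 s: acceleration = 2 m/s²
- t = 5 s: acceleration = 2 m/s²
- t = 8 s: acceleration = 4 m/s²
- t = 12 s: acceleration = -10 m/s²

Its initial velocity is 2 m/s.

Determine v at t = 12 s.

Δv equals the area under the a-t graph; then v = v₀ + Δv.
0–1 s: ½(10 + 2)(1) = 6 m/s
1–5 s: 2 × 4 = 8 m/s
5–8 s: ½(2 + 4)(3) = 9 m/s
8–12 s: ½(4 + -10)(4) = -12 m/s
Δv = 11 m/s, so v(12) = 2 + (11) = 13 m/s.

13 m/s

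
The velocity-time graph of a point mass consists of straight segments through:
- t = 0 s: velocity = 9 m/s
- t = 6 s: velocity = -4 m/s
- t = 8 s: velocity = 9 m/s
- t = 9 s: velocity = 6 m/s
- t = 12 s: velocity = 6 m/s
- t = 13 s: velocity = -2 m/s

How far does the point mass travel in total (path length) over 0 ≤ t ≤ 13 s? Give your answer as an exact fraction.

Distance (not displacement) is the total path length: add the absolute areas under v-t.
0–6 s: v = 0 at t = 54/13 s; triangle areas 243/13 + 48/13 = 291/13 m
6–8 s: v = 0 at t = 86/13 s; triangle areas 16/13 + 81/13 = 97/13 m
8–9 s: |½(9 + 6)(1)| = 7.5 m
9–12 s: |6| × 3 = 18 m
12–13 s: v = 0 at t = 12.75 s; triangle areas 2.25 + 0.25 = 2.5 m
Total distance = 752/13 m

752/13 m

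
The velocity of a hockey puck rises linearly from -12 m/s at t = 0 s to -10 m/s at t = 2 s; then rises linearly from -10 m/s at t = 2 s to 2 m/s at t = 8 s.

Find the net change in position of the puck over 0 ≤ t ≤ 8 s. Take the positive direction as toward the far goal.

-46 m

Net displacement equals the area under the velocity-time graph (areas below the axis count negative).
0–2 s: ½(-12 + -10)(2) = -22 m
2–8 s: ½(-10 + 2)(6) = -24 m
Net displacement = -46 m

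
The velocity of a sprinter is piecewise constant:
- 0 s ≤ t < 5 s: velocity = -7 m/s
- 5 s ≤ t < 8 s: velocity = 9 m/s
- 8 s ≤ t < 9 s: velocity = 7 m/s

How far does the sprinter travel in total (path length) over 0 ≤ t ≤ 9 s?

Distance (not displacement) is the total path length: add the absolute areas under v-t.
0–5 s: |-7| × 5 = 35 m
5–8 s: |9| × 3 = 27 m
8–9 s: |7| × 1 = 7 m
Total distance = 69 m

69 m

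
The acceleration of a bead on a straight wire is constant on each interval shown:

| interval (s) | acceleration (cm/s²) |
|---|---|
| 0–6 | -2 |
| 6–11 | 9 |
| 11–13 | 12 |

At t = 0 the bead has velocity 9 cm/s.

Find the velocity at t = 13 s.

Δv equals the area under the a-t graph; then v = v₀ + Δv.
0–6 s: -2 × 6 = -12 cm/s
6–11 s: 9 × 5 = 45 cm/s
11–13 s: 12 × 2 = 24 cm/s
Δv = 57 cm/s, so v(13) = 9 + (57) = 66 cm/s.

66 cm/s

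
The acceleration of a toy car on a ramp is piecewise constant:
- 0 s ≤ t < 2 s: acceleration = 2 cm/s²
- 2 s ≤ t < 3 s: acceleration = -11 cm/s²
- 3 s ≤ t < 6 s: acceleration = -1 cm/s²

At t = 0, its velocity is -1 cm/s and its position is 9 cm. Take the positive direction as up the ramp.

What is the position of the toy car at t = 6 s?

-20 cm

On each constant-a segment, Δv = aΔt and Δx = v₀Δt + ½aΔt²; chain segment to segment.
0–2 s: v starts -1 cm/s; Δx = -1·2 + ½·2·2² = 2 cm; v ends 3 cm/s.
2–3 s: v starts 3 cm/s; Δx = 3·1 + ½·-11·1² = -2.5 cm; v ends -8 cm/s.
3–6 s: v starts -8 cm/s; Δx = -8·3 + ½·-1·3² = -28.5 cm; v ends -11 cm/s.
x(6) = 9 + Σ Δx = -20 cm.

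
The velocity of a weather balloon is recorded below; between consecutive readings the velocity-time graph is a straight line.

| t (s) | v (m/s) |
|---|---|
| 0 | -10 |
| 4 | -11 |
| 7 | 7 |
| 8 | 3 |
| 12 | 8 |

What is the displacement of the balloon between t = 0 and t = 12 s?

Net displacement equals the area under the velocity-time graph (areas below the axis count negative).
0–4 s: ½(-10 + -11)(4) = -42 m
4–7 s: ½(-11 + 7)(3) = -6 m
7–8 s: ½(7 + 3)(1) = 5 m
8–12 s: ½(3 + 8)(4) = 22 m
Net displacement = -21 m

-21 m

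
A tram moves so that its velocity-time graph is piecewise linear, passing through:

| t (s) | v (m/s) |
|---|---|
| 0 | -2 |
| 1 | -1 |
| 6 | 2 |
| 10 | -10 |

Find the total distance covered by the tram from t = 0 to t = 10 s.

23 m

Total distance travelled is ∫|v| dt — sum the magnitudes of each area piece.
0–1 s: |½(-2 + -1)(1)| = 1.5 m
1–6 s: v = 0 at t = 8/3 s; triangle areas 5/6 + 10/3 = 25/6 m
6–10 s: v = 0 at t = 20/3 s; triangle areas 2/3 + 50/3 = 52/3 m
Total distance = 23 m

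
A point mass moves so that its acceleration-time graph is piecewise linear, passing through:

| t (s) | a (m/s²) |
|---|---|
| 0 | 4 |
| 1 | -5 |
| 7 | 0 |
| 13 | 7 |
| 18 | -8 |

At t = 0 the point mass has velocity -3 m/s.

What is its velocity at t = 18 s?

0 m/s

Δv equals the area under the a-t graph; then v = v₀ + Δv.
0–1 s: ½(4 + -5)(1) = -0.5 m/s
1–7 s: ½(-5 + 0)(6) = -15 m/s
7–13 s: ½(0 + 7)(6) = 21 m/s
13–18 s: ½(7 + -8)(5) = -2.5 m/s
Δv = 3 m/s, so v(18) = -3 + (3) = 0 m/s.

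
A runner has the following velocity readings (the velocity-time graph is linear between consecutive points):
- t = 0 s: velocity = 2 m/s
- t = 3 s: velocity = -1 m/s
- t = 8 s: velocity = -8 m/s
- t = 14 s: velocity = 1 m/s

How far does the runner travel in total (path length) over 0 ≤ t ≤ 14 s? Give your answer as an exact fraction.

Distance (not displacement) is the total path length: add the absolute areas under v-t.
0–3 s: v = 0 at t = 2 s; triangle areas 2 + 0.5 = 2.5 m
3–8 s: |½(-1 + -8)(5)| = 22.5 m
8–14 s: v = 0 at t = 40/3 s; triangle areas 64/3 + 1/3 = 65/3 m
Total distance = 140/3 m

140/3 m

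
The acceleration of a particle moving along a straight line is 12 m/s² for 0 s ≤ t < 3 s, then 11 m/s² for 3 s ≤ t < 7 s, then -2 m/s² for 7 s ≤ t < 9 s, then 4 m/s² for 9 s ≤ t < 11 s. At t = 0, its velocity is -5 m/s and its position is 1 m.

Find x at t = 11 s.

On each constant-a segment, Δv = aΔt and Δx = v₀Δt + ½aΔt²; chain segment to segment.
0–3 s: v starts -5 m/s; Δx = -5·3 + ½·12·3² = 39 m; v ends 31 m/s.
3–7 s: v starts 31 m/s; Δx = 31·4 + ½·11·4² = 212 m; v ends 75 m/s.
7–9 s: v starts 75 m/s; Δx = 75·2 + ½·-2·2² = 146 m; v ends 71 m/s.
9–11 s: v starts 71 m/s; Δx = 71·2 + ½·4·2² = 150 m; v ends 79 m/s.
x(11) = 1 + Σ Δx = 548 m.

548 m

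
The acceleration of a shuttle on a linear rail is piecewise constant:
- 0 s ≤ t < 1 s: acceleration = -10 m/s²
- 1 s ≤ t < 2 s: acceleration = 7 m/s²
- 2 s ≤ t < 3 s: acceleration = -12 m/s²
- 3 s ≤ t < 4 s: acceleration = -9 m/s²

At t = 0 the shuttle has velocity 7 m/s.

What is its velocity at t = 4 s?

Δv equals the area under the a-t graph; then v = v₀ + Δv.
0–1 s: -10 × 1 = -10 m/s
1–2 s: 7 × 1 = 7 m/s
2–3 s: -12 × 1 = -12 m/s
3–4 s: -9 × 1 = -9 m/s
Δv = -24 m/s, so v(4) = 7 + (-24) = -17 m/s.

-17 m/s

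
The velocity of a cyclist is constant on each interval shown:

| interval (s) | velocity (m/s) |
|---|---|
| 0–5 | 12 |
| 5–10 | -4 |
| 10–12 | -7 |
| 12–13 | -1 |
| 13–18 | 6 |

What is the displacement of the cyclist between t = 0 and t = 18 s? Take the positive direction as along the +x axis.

Net displacement equals the area under the velocity-time graph (areas below the axis count negative).
0–5 s: 12 × 5 = 60 m
5–10 s: -4 × 5 = -20 m
10–12 s: -7 × 2 = -14 m
12–13 s: -1 × 1 = -1 m
13–18 s: 6 × 5 = 30 m
Net displacement = 55 m

55 m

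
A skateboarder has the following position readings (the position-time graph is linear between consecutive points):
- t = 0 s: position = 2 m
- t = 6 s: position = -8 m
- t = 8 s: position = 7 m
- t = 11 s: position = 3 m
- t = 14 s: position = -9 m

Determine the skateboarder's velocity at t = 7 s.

7.5 m/s

Velocity is the slope of the x-t graph on 6–8 s: (7 − -8)/(8 − 6) = 7.5 m/s.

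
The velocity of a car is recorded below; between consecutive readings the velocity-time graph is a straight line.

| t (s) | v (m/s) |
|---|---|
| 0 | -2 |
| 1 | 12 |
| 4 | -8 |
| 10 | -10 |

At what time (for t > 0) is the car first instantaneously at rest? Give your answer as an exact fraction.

t = 1/7 s

v changes sign on 0–1 s (from -2 to 12); the graph is linear there, so v = 0 at t = 0 + (2)·(1 − 0)/(12 − -2) = 1/7 s.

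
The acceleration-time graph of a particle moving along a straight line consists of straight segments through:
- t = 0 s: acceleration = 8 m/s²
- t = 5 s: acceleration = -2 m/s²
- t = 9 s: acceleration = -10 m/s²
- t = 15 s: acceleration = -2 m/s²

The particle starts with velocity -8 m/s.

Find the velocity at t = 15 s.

-53 m/s

Δv equals the area under the a-t graph; then v = v₀ + Δv.
0–5 s: ½(8 + -2)(5) = 15 m/s
5–9 s: ½(-2 + -10)(4) = -24 m/s
9–15 s: ½(-10 + -2)(6) = -36 m/s
Δv = -45 m/s, so v(15) = -8 + (-45) = -53 m/s.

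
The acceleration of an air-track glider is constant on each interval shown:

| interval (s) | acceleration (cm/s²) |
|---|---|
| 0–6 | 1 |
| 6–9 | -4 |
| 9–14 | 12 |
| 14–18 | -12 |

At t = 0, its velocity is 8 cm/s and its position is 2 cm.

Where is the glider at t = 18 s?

404 cm

On each constant-a segment, Δv = aΔt and Δx = v₀Δt + ½aΔt²; chain segment to segment.
0–6 s: v starts 8 cm/s; Δx = 8·6 + ½·1·6² = 66 cm; v ends 14 cm/s.
6–9 s: v starts 14 cm/s; Δx = 14·3 + ½·-4·3² = 24 cm; v ends 2 cm/s.
9–14 s: v starts 2 cm/s; Δx = 2·5 + ½·12·5² = 160 cm; v ends 62 cm/s.
14–18 s: v starts 62 cm/s; Δx = 62·4 + ½·-12·4² = 152 cm; v ends 14 cm/s.
x(18) = 2 + Σ Δx = 404 cm.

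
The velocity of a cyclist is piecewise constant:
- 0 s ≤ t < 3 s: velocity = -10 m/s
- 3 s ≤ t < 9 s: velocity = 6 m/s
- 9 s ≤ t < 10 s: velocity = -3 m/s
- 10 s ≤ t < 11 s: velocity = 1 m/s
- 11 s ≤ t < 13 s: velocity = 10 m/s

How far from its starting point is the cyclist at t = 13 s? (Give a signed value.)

Net displacement equals the area under the velocity-time graph (areas below the axis count negative).
0–3 s: -10 × 3 = -30 m
3–9 s: 6 × 6 = 36 m
9–10 s: -3 × 1 = -3 m
10–11 s: 1 × 1 = 1 m
11–13 s: 10 × 2 = 20 m
Net displacement = 24 m

24 m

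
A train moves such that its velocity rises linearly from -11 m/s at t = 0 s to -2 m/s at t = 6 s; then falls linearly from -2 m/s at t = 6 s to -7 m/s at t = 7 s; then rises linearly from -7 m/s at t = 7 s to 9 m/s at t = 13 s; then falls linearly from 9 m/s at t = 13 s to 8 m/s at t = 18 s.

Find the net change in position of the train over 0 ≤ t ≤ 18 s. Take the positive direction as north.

Displacement is the signed area under the v-t curve.
0–6 s: ½(-11 + -2)(6) = -39 m
6–7 s: ½(-2 + -7)(1) = -4.5 m
7–13 s: ½(-7 + 9)(6) = 6 m
13–18 s: ½(9 + 8)(5) = 42.5 m
Net displacement = 5 m

5 m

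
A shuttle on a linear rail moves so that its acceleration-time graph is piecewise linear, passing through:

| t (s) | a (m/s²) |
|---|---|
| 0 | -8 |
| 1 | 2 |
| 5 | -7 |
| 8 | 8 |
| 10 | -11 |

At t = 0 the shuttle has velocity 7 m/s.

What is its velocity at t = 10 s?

Δv equals the area under the a-t graph; then v = v₀ + Δv.
0–1 s: ½(-8 + 2)(1) = -3 m/s
1–5 s: ½(2 + -7)(4) = -10 m/s
5–8 s: ½(-7 + 8)(3) = 1.5 m/s
8–10 s: ½(8 + -11)(2) = -3 m/s
Δv = -14.5 m/s, so v(10) = 7 + (-14.5) = -7.5 m/s.

-7.5 m/s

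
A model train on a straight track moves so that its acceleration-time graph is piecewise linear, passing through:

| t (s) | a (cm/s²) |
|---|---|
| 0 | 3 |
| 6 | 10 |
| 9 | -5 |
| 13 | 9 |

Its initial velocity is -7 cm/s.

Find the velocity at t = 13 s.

Δv equals the area under the a-t graph; then v = v₀ + Δv.
0–6 s: ½(3 + 10)(6) = 39 cm/s
6–9 s: ½(10 + -5)(3) = 7.5 cm/s
9–13 s: ½(-5 + 9)(4) = 8 cm/s
Δv = 54.5 cm/s, so v(13) = -7 + (54.5) = 47.5 cm/s.

47.5 cm/s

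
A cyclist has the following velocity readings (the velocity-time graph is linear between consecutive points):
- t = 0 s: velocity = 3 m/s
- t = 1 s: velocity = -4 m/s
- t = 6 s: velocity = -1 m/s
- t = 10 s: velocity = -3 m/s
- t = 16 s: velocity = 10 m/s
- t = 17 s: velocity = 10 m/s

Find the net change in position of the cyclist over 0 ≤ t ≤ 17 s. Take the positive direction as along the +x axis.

Net displacement equals the area under the velocity-time graph (areas below the axis count negative).
0–1 s: ½(3 + -4)(1) = -0.5 m
1–6 s: ½(-4 + -1)(5) = -12.5 m
6–10 s: ½(-1 + -3)(4) = -8 m
10–16 s: ½(-3 + 10)(6) = 21 m
16–17 s: 10 × 1 = 10 m
Net displacement = 10 m

10 m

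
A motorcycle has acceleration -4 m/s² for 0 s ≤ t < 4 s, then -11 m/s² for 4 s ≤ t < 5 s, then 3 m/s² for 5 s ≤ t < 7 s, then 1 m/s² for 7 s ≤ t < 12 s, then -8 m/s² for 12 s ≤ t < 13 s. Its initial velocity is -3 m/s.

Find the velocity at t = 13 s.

-27 m/s

Δv equals the area under the a-t graph; then v = v₀ + Δv.
0–4 s: -4 × 4 = -16 m/s
4–5 s: -11 × 1 = -11 m/s
5–7 s: 3 × 2 = 6 m/s
7–12 s: 1 × 5 = 5 m/s
12–13 s: -8 × 1 = -8 m/s
Δv = -24 m/s, so v(13) = -3 + (-24) = -27 m/s.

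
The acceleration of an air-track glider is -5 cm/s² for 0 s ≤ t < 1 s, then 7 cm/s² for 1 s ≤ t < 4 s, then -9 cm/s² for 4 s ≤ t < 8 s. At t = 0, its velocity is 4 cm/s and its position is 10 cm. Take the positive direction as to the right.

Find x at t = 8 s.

On each constant-a segment, Δv = aΔt and Δx = v₀Δt + ½aΔt²; chain segment to segment.
0–1 s: v starts 4 cm/s; Δx = 4·1 + ½·-5·1² = 1.5 cm; v ends -1 cm/s.
1–4 s: v starts -1 cm/s; Δx = -1·3 + ½·7·3² = 28.5 cm; v ends 20 cm/s.
4–8 s: v starts 20 cm/s; Δx = 20·4 + ½·-9·4² = 8 cm; v ends -16 cm/s.
x(8) = 10 + Σ Δx = 48 cm.

48 cm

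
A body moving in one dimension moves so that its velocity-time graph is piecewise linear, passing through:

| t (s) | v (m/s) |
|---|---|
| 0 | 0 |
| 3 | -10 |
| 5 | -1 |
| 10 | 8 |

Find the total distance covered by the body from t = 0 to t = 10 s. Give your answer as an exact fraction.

793/18 m

Distance (not displacement) is the total path length: add the absolute areas under v-t.
0–3 s: |½(0 + -10)(3)| = 15 m
3–5 s: |½(-10 + -1)(2)| = 11 m
5–10 s: v = 0 at t = 50/9 s; triangle areas 5/18 + 160/9 = 325/18 m
Total distance = 793/18 m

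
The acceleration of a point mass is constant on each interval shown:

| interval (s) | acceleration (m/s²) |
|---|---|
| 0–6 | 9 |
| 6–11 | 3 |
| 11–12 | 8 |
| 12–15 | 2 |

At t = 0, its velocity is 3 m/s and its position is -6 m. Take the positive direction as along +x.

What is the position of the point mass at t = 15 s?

On each constant-a segment, Δv = aΔt and Δx = v₀Δt + ½aΔt²; chain segment to segment.
0–6 s: v starts 3 m/s; Δx = 3·6 + ½·9·6² = 180 m; v ends 57 m/s.
6–11 s: v starts 57 m/s; Δx = 57·5 + ½·3·5² = 322.5 m; v ends 72 m/s.
11–12 s: v starts 72 m/s; Δx = 72·1 + ½·8·1² = 76 m; v ends 80 m/s.
12–15 s: v starts 80 m/s; Δx = 80·3 + ½·2·3² = 249 m; v ends 86 m/s.
x(15) = -6 + Σ Δx = 821.5 m.

821.5 m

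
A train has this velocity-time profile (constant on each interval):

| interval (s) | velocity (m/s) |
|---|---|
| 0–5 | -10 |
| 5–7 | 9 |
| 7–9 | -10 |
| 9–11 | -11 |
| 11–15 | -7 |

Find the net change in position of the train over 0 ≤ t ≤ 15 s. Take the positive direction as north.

-102 m

Net displacement equals the area under the velocity-time graph (areas below the axis count negative).
0–5 s: -10 × 5 = -50 m
5–7 s: 9 × 2 = 18 m
7–9 s: -10 × 2 = -20 m
9–11 s: -11 × 2 = -22 m
11–15 s: -7 × 4 = -28 m
Net displacement = -102 m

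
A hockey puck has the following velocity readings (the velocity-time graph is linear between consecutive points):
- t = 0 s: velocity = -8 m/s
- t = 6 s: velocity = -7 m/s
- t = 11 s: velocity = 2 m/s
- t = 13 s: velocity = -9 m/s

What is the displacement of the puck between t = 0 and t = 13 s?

-64.5 m

Displacement is the signed area under the v-t curve.
0–6 s: ½(-8 + -7)(6) = -45 m
6–11 s: ½(-7 + 2)(5) = -12.5 m
11–13 s: ½(2 + -9)(2) = -7 m
Net displacement = -64.5 m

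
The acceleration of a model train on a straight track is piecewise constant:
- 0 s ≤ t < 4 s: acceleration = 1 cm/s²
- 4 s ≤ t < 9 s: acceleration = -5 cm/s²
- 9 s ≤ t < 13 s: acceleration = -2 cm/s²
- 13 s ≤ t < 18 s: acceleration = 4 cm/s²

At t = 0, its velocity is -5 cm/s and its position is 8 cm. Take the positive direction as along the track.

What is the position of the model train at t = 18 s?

-311.5 cm

On each constant-a segment, Δv = aΔt and Δx = v₀Δt + ½aΔt²; chain segment to segment.
0–4 s: v starts -5 cm/s; Δx = -5·4 + ½·1·4² = -12 cm; v ends -1 cm/s.
4–9 s: v starts -1 cm/s; Δx = -1·5 + ½·-5·5² = -67.5 cm; v ends -26 cm/s.
9–13 s: v starts -26 cm/s; Δx = -26·4 + ½·-2·4² = -120 cm; v ends -34 cm/s.
13–18 s: v starts -34 cm/s; Δx = -34·5 + ½·4·5² = -120 cm; v ends -14 cm/s.
x(18) = 8 + Σ Δx = -311.5 cm.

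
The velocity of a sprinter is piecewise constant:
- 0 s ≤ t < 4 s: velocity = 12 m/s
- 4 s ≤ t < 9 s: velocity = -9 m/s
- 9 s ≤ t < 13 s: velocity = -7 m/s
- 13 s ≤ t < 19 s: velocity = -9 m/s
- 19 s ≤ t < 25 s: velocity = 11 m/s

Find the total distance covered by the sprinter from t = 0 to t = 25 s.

Distance (not displacement) is the total path length: add the absolute areas under v-t.
0–4 s: |12| × 4 = 48 m
4–9 s: |-9| × 5 = 45 m
9–13 s: |-7| × 4 = 28 m
13–19 s: |-9| × 6 = 54 m
19–25 s: |11| × 6 = 66 m
Total distance = 241 m

241 m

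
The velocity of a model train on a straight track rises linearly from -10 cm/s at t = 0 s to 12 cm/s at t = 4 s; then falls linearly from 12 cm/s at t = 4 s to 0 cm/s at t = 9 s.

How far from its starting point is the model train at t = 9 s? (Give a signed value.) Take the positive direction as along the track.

34 cm

Net displacement equals the area under the velocity-time graph (areas below the axis count negative).
0–4 s: ½(-10 + 12)(4) = 4 cm
4–9 s: ½(12 + 0)(5) = 30 cm
Net displacement = 34 cm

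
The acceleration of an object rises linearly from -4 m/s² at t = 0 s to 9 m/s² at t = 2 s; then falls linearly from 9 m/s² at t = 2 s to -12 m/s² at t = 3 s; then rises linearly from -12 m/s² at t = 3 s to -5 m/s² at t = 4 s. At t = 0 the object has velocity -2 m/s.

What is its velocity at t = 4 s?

-7 m/s

Δv equals the area under the a-t graph; then v = v₀ + Δv.
0–2 s: ½(-4 + 9)(2) = 5 m/s
2–3 s: ½(9 + -12)(1) = -1.5 m/s
3–4 s: ½(-12 + -5)(1) = -8.5 m/s
Δv = -5 m/s, so v(4) = -2 + (-5) = -7 m/s.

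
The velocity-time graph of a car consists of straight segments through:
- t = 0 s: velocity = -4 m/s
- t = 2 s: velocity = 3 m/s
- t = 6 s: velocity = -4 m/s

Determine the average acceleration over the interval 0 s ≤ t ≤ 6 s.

0 m/s²

Average acceleration = Δv/Δt = (-4 − -4)/(6 − 0) = 0 m/s².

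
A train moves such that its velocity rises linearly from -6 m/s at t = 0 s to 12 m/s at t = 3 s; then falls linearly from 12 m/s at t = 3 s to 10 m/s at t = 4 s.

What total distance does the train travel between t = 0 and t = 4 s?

26 m

Total distance travelled is ∫|v| dt — sum the magnitudes of each area piece.
0–3 s: v = 0 at t = 1 s; triangle areas 3 + 12 = 15 m
3–4 s: |½(12 + 10)(1)| = 11 m
Total distance = 26 m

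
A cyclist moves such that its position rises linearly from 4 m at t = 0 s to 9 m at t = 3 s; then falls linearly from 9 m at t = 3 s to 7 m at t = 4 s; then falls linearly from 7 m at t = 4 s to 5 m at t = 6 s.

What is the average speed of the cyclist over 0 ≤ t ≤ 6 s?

1.5 m/s

Average speed = (total path length)/(elapsed time); on a piecewise-linear x-t graph the path length is Σ|Δx|.
0–3 s: |Δx| = |9 − 4| = 5 m
3–4 s: |Δx| = |7 − 9| = 2 m
4–6 s: |Δx| = |5 − 7| = 2 m
Total path = 9 m; average speed = 9/6 = 1.5 m/s.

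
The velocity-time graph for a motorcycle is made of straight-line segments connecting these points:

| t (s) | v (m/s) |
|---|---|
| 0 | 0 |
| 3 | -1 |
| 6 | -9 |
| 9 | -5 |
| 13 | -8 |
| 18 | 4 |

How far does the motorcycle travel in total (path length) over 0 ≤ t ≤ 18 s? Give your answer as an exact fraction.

481/6 m

Total distance travelled is ∫|v| dt — sum the magnitudes of each area piece.
0–3 s: |½(0 + -1)(3)| = 1.5 m
3–6 s: |½(-1 + -9)(3)| = 15 m
6–9 s: |½(-9 + -5)(3)| = 21 m
9–13 s: |½(-5 + -8)(4)| = 26 m
13–18 s: v = 0 at t = 49/3 s; triangle areas 40/3 + 10/3 = 50/3 m
Total distance = 481/6 m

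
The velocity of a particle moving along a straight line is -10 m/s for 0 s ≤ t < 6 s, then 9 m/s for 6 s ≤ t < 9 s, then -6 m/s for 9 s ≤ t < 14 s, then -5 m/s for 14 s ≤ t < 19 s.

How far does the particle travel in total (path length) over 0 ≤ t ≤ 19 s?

Distance (not displacement) is the total path length: add the absolute areas under v-t.
0–6 s: |-10| × 6 = 60 m
6–9 s: |9| × 3 = 27 m
9–14 s: |-6| × 5 = 30 m
14–19 s: |-5| × 5 = 25 m
Total distance = 142 m

142 m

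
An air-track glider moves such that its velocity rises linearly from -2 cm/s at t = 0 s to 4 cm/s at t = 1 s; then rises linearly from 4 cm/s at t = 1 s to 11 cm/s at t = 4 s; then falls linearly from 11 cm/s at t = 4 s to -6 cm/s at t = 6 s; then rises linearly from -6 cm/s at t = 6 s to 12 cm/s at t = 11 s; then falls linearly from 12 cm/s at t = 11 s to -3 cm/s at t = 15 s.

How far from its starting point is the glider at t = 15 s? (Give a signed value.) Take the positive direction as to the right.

Displacement is the signed area under the v-t curve.
0–1 s: ½(-2 + 4)(1) = 1 cm
1–4 s: ½(4 + 11)(3) = 22.5 cm
4–6 s: ½(11 + -6)(2) = 5 cm
6–11 s: ½(-6 + 12)(5) = 15 cm
11–15 s: ½(12 + -3)(4) = 18 cm
Net displacement = 61.5 cm

61.5 cm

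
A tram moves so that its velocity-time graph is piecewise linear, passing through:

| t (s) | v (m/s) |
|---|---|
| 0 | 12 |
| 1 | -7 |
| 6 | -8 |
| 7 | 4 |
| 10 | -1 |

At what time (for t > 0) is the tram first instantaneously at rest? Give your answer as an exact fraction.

v changes sign on 0–1 s (from 12 to -7); the graph is linear there, so v = 0 at t = 0 + (-12)·(1 − 0)/(-7 − 12) = 12/19 s.

t = 12/19 s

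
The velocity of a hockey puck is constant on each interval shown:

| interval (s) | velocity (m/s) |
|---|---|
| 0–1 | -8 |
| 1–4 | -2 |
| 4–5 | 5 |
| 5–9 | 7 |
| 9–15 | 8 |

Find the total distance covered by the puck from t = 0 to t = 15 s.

Distance (not displacement) is the total path length: add the absolute areas under v-t.
0–1 s: |-8| × 1 = 8 m
1–4 s: |-2| × 3 = 6 m
4–5 s: |5| × 1 = 5 m
5–9 s: |7| × 4 = 28 m
9–15 s: |8| × 6 = 48 m
Total distance = 95 m

95 m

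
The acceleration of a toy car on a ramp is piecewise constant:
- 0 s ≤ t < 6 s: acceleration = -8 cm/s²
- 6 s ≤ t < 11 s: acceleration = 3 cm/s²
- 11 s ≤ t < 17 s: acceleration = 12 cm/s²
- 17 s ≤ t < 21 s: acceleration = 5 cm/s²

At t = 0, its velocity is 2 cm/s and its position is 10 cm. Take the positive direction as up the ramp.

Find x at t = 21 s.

On each constant-a segment, Δv = aΔt and Δx = v₀Δt + ½aΔt²; chain segment to segment.
0–6 s: v starts 2 cm/s; Δx = 2·6 + ½·-8·6² = -132 cm; v ends -46 cm/s.
6–11 s: v starts -46 cm/s; Δx = -46·5 + ½·3·5² = -192.5 cm; v ends -31 cm/s.
11–17 s: v starts -31 cm/s; Δx = -31·6 + ½·12·6² = 30 cm; v ends 41 cm/s.
17–21 s: v starts 41 cm/s; Δx = 41·4 + ½·5·4² = 204 cm; v ends 61 cm/s.
x(21) = 10 + Σ Δx = -80.5 cm.

-80.5 cm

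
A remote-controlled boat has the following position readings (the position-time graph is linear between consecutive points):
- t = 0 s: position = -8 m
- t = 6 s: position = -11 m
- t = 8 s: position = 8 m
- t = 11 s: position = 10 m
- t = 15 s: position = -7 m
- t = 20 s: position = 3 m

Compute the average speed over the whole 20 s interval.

Average speed = (total path length)/(elapsed time); on a piecewise-linear x-t graph the path length is Σ|Δx|.
0–6 s: |Δx| = |-11 − -8| = 3 m
6–8 s: |Δx| = |8 − -11| = 19 m
8–11 s: |Δx| = |10 − 8| = 2 m
11–15 s: |Δx| = |-7 − 10| = 17 m
15–20 s: |Δx| = |3 − -7| = 10 m
Total path = 51 m; average speed = 51/20 = 2.55 m/s.

2.55 m/s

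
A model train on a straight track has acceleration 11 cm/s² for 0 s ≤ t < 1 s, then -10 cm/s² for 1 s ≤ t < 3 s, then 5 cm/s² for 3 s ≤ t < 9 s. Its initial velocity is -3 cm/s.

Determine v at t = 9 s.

Δv equals the area under the a-t graph; then v = v₀ + Δv.
0–1 s: 11 × 1 = 11 cm/s
1–3 s: -10 × 2 = -20 cm/s
3–9 s: 5 × 6 = 30 cm/s
Δv = 21 cm/s, so v(9) = -3 + (21) = 18 cm/s.

18 cm/s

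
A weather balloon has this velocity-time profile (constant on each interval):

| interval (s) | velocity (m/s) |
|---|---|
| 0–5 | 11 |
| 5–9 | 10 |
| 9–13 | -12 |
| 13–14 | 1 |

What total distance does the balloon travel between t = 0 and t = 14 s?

Distance (not displacement) is the total path length: add the absolute areas under v-t.
0–5 s: |11| × 5 = 55 m
5–9 s: |10| × 4 = 40 m
9–13 s: |-12| × 4 = 48 m
13–14 s: |1| × 1 = 1 m
Total distance = 144 m

144 m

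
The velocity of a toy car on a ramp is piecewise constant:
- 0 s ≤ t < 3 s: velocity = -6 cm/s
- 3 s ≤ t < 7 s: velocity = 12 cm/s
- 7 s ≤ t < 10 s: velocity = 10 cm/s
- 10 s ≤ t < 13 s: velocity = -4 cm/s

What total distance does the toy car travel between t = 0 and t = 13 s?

Total distance travelled is ∫|v| dt — sum the magnitudes of each area piece.
0–3 s: |-6| × 3 = 18 cm
3–7 s: |12| × 4 = 48 cm
7–10 s: |10| × 3 = 30 cm
10–13 s: |-4| × 3 = 12 cm
Total distance = 108 cm

108 cm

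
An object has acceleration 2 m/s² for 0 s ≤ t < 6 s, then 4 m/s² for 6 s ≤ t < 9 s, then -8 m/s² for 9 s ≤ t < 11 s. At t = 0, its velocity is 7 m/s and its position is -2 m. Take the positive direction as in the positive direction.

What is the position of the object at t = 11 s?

On each constant-a segment, Δv = aΔt and Δx = v₀Δt + ½aΔt²; chain segment to segment.
0–6 s: v starts 7 m/s; Δx = 7·6 + ½·2·6² = 78 m; v ends 19 m/s.
6–9 s: v starts 19 m/s; Δx = 19·3 + ½·4·3² = 75 m; v ends 31 m/s.
9–11 s: v starts 31 m/s; Δx = 31·2 + ½·-8·2² = 46 m; v ends 15 m/s.
x(11) = -2 + Σ Δx = 197 m.

197 m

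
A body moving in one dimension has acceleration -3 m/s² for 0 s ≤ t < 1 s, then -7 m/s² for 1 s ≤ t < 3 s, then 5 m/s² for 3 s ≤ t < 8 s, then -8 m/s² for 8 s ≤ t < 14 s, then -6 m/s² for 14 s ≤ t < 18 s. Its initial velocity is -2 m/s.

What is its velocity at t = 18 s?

-66 m/s

Δv equals the area under the a-t graph; then v = v₀ + Δv.
0–1 s: -3 × 1 = -3 m/s
1–3 s: -7 × 2 = -14 m/s
3–8 s: 5 × 5 = 25 m/s
8–14 s: -8 × 6 = -48 m/s
14–18 s: -6 × 4 = -24 m/s
Δv = -64 m/s, so v(18) = -2 + (-64) = -66 m/s.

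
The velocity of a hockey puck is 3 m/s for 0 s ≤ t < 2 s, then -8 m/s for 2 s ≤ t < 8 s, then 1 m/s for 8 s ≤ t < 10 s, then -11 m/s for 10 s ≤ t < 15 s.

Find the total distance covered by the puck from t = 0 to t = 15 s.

111 m

Distance (not displacement) is the total path length: add the absolute areas under v-t.
0–2 s: |3| × 2 = 6 m
2–8 s: |-8| × 6 = 48 m
8–10 s: |1| × 2 = 2 m
10–15 s: |-11| × 5 = 55 m
Total distance = 111 m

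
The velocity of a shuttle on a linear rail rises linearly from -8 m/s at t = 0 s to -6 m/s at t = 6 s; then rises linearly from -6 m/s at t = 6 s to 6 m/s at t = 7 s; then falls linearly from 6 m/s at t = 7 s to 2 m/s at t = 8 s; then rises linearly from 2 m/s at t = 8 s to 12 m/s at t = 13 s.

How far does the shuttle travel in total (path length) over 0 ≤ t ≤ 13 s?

Total distance travelled is ∫|v| dt — sum the magnitudes of each area piece.
0–6 s: |½(-8 + -6)(6)| = 42 m
6–7 s: v = 0 at t = 6.5 s; triangle areas 1.5 + 1.5 = 3 m
7–8 s: |½(6 + 2)(1)| = 4 m
8–13 s: |½(2 + 12)(5)| = 35 m
Total distance = 84 m

84 m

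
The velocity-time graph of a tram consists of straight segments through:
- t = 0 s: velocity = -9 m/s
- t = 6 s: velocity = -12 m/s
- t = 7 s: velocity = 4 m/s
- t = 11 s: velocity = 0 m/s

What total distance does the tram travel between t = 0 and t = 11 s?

Distance (not displacement) is the total path length: add the absolute areas under v-t.
0–6 s: |½(-9 + -12)(6)| = 63 m
6–7 s: v = 0 at t = 6.75 s; triangle areas 4.5 + 0.5 = 5 m
7–11 s: |½(4 + 0)(4)| = 8 m
Total distance = 76 m

76 m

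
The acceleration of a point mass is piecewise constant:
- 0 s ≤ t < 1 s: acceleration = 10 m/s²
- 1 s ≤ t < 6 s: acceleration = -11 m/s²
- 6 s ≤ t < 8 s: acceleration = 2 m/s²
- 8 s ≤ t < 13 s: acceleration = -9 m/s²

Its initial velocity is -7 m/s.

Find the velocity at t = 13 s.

-93 m/s

Δv equals the area under the a-t graph; then v = v₀ + Δv.
0–1 s: 10 × 1 = 10 m/s
1–6 s: -11 × 5 = -55 m/s
6–8 s: 2 × 2 = 4 m/s
8–13 s: -9 × 5 = -45 m/s
Δv = -86 m/s, so v(13) = -7 + (-86) = -93 m/s.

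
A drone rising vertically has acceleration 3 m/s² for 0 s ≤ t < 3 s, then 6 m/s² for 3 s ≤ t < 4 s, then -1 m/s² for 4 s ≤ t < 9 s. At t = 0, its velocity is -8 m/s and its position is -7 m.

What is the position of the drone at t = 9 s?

On each constant-a segment, Δv = aΔt and Δx = v₀Δt + ½aΔt²; chain segment to segment.
0–3 s: v starts -8 m/s; Δx = -8·3 + ½·3·3² = -10.5 m; v ends 1 m/s.
3–4 s: v starts 1 m/s; Δx = 1·1 + ½·6·1² = 4 m; v ends 7 m/s.
4–9 s: v starts 7 m/s; Δx = 7·5 + ½·-1·5² = 22.5 m; v ends 2 m/s.
x(9) = -7 + Σ Δx = 9 m.

9 m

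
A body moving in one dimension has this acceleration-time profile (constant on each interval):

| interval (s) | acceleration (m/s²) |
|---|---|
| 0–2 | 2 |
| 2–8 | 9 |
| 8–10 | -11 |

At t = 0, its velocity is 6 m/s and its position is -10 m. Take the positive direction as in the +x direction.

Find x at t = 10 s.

334 m

On each constant-a segment, Δv = aΔt and Δx = v₀Δt + ½aΔt²; chain segment to segment.
0–2 s: v starts 6 m/s; Δx = 6·2 + ½·2·2² = 16 m; v ends 10 m/s.
2–8 s: v starts 10 m/s; Δx = 10·6 + ½·9·6² = 222 m; v ends 64 m/s.
8–10 s: v starts 64 m/s; Δx = 64·2 + ½·-11·2² = 106 m; v ends 42 m/s.
x(10) = -10 + Σ Δx = 334 m.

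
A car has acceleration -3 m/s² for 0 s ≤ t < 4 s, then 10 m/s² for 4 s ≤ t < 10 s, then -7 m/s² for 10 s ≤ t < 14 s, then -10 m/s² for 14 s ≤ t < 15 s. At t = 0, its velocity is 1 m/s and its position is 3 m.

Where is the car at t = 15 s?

On each constant-a segment, Δv = aΔt and Δx = v₀Δt + ½aΔt²; chain segment to segment.
0–4 s: v starts 1 m/s; Δx = 1·4 + ½·-3·4² = -20 m; v ends -11 m/s.
4–10 s: v starts -11 m/s; Δx = -11·6 + ½·10·6² = 114 m; v ends 49 m/s.
10–14 s: v starts 49 m/s; Δx = 49·4 + ½·-7·4² = 140 m; v ends 21 m/s.
14–15 s: v starts 21 m/s; Δx = 21·1 + ½·-10·1² = 16 m; v ends 11 m/s.
x(15) = 3 + Σ Δx = 253 m.

253 m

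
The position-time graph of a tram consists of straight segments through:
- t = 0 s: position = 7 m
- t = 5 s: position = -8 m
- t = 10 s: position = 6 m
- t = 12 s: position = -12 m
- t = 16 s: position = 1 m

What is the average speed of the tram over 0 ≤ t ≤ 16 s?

3.75 m/s

Average speed = (total path length)/(elapsed time); on a piecewise-linear x-t graph the path length is Σ|Δx|.
0–5 s: |Δx| = |-8 − 7| = 15 m
5–10 s: |Δx| = |6 − -8| = 14 m
10–12 s: |Δx| = |-12 − 6| = 18 m
12–16 s: |Δx| = |1 − -12| = 13 m
Total path = 60 m; average speed = 60/16 = 3.75 m/s.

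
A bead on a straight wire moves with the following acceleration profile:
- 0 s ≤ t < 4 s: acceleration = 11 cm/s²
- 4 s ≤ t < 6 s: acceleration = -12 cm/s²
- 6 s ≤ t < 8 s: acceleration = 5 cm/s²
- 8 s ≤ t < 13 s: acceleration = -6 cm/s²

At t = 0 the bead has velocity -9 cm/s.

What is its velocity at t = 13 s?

-9 cm/s

Δv equals the area under the a-t graph; then v = v₀ + Δv.
0–4 s: 11 × 4 = 44 cm/s
4–6 s: -12 × 2 = -24 cm/s
6–8 s: 5 × 2 = 10 cm/s
8–13 s: -6 × 5 = -30 cm/s
Δv = 0 cm/s, so v(13) = -9 + (0) = -9 cm/s.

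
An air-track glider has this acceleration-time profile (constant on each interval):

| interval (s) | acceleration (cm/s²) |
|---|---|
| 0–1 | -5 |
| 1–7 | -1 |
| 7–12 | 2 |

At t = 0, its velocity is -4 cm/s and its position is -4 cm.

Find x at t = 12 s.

-132.5 cm

On each constant-a segment, Δv = aΔt and Δx = v₀Δt + ½aΔt²; chain segment to segment.
0–1 s: v starts -4 cm/s; Δx = -4·1 + ½·-5·1² = -6.5 cm; v ends -9 cm/s.
1–7 s: v starts -9 cm/s; Δx = -9·6 + ½·-1·6² = -72 cm; v ends -15 cm/s.
7–12 s: v starts -15 cm/s; Δx = -15·5 + ½·2·5² = -50 cm; v ends -5 cm/s.
x(12) = -4 + Σ Δx = -132.5 cm.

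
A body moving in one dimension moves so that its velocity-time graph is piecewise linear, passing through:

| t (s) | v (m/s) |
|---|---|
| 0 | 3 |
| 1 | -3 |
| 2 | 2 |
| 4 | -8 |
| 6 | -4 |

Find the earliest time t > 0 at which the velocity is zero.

v changes sign on 0–1 s (from 3 to -3); the graph is linear there, so v = 0 at t = 0 + (-3)·(1 − 0)/(-3 − 3) = 0.5 s.

t = 0.5 s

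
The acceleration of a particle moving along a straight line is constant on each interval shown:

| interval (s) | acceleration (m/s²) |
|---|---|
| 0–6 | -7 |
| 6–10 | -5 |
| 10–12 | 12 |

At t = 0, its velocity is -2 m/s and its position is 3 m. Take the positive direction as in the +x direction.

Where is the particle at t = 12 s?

On each constant-a segment, Δv = aΔt and Δx = v₀Δt + ½aΔt²; chain segment to segment.
0–6 s: v starts -2 m/s; Δx = -2·6 + ½·-7·6² = -138 m; v ends -44 m/s.
6–10 s: v starts -44 m/s; Δx = -44·4 + ½·-5·4² = -216 m; v ends -64 m/s.
10–12 s: v starts -64 m/s; Δx = -64·2 + ½·12·2² = -104 m; v ends -40 m/s.
x(12) = 3 + Σ Δx = -455 m.

-455 m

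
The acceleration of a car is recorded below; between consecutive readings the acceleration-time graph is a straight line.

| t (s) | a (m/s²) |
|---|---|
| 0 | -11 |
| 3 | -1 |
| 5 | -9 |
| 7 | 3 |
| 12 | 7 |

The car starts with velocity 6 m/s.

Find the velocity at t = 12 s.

Δv equals the area under the a-t graph; then v = v₀ + Δv.
0–3 s: ½(-11 + -1)(3) = -18 m/s
3–5 s: ½(-1 + -9)(2) = -10 m/s
5–7 s: ½(-9 + 3)(2) = -6 m/s
7–12 s: ½(3 + 7)(5) = 25 m/s
Δv = -9 m/s, so v(12) = 6 + (-9) = -3 m/s.

-3 m/s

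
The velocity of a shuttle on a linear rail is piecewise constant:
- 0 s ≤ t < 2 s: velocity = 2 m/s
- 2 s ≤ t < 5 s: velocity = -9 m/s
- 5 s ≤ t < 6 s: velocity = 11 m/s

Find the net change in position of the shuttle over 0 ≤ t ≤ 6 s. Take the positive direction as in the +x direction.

Net displacement equals the area under the velocity-time graph (areas below the axis count negative).
0–2 s: 2 × 2 = 4 m
2–5 s: -9 × 3 = -27 m
5–6 s: 11 × 1 = 11 m
Net displacement = -12 m

-12 m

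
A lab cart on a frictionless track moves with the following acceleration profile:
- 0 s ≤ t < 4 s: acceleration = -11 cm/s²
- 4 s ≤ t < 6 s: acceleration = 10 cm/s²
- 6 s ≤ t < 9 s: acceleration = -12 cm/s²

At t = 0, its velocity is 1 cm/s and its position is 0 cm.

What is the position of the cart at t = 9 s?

-273 cm

On each constant-a segment, Δv = aΔt and Δx = v₀Δt + ½aΔt²; chain segment to segment.
0–4 s: v starts 1 cm/s; Δx = 1·4 + ½·-11·4² = -84 cm; v ends -43 cm/s.
4–6 s: v starts -43 cm/s; Δx = -43·2 + ½·10·2² = -66 cm; v ends -23 cm/s.
6–9 s: v starts -23 cm/s; Δx = -23·3 + ½·-12·3² = -123 cm; v ends -59 cm/s.
x(9) = 0 + Σ Δx = -273 cm.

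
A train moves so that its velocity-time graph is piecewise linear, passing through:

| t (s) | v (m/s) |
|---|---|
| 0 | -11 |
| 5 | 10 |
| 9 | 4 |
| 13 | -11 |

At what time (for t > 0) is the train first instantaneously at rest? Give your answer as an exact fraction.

t = 55/21 s

v changes sign on 0–5 s (from -11 to 10); the graph is linear there, so v = 0 at t = 0 + (11)·(5 − 0)/(10 − -11) = 55/21 s.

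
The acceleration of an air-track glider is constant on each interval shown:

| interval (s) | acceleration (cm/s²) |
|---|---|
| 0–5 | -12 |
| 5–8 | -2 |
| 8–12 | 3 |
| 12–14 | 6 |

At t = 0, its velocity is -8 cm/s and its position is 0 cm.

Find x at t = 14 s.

-787 cm

On each constant-a segment, Δv = aΔt and Δx = v₀Δt + ½aΔt²; chain segment to segment.
0–5 s: v starts -8 cm/s; Δx = -8·5 + ½·-12·5² = -190 cm; v ends -68 cm/s.
5–8 s: v starts -68 cm/s; Δx = -68·3 + ½·-2·3² = -213 cm; v ends -74 cm/s.
8–12 s: v starts -74 cm/s; Δx = -74·4 + ½·3·4² = -272 cm; v ends -62 cm/s.
12–14 s: v starts -62 cm/s; Δx = -62·2 + ½·6·2² = -112 cm; v ends -50 cm/s.
x(14) = 0 + Σ Δx = -787 cm.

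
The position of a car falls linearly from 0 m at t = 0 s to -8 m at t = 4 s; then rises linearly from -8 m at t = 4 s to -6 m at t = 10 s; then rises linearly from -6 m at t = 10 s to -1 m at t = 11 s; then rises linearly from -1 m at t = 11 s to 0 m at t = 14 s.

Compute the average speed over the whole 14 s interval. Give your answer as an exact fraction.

8/7 m/s

Average speed = (total path length)/(elapsed time); on a piecewise-linear x-t graph the path length is Σ|Δx|.
0–4 s: |Δx| = |-8 − 0| = 8 m
4–10 s: |Δx| = |-6 − -8| = 2 m
10–11 s: |Δx| = |-1 − -6| = 5 m
11–14 s: |Δx| = |0 − -1| = 1 m
Total path = 16 m; average speed = 16/14 = 8/7 m/s.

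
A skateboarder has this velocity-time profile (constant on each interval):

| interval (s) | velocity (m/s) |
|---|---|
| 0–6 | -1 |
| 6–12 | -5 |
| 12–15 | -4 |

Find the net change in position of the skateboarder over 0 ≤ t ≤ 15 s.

-48 m

Displacement is the signed area under the v-t curve.
0–6 s: -1 × 6 = -6 m
6–12 s: -5 × 6 = -30 m
12–15 s: -4 × 3 = -12 m
Net displacement = -48 m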